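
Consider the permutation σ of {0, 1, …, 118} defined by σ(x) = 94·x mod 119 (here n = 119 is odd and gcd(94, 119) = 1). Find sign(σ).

-1

Trace 1: π^k(1) = [1, 94, 30, 83, 67, 110, 106] for k=0..6.
Cycle lengths of π_94 on ℤ/119ℤ: [24, 24, 24, 24, 8, 8, 6, 1]; 8 cycles in total.
8 cycles on 119: each ℓ→(−1)^(ℓ−1), product (−1)^111 = -1.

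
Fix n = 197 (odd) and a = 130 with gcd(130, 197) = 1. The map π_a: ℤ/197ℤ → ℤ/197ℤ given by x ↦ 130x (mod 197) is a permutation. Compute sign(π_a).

Trace 125: π^k(125) = [125, 96, 69, 105, 57, 121, 167] for k=0..6.
The orbit structure of x ↦ 130x mod 197: 2 orbits of sizes [196, 1].
n − c = 197 − 2 = 195; sign = (−1)^195 = -1.
Via Zolotarev, sign(π_{130}) = (130|197) = -1.

-1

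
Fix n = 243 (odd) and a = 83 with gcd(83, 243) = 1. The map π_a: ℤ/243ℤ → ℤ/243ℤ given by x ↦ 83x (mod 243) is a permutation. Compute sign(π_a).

-1

Start at x=67: 67 → 215 → 106 → 50 → 19 → 119 → 157 → … (one orbit).
The orbit structure of x ↦ 83x mod 243: 6 orbits of sizes [162, 54, 18, 6, 2, 1].
sign(π) = (−1)^{n − #cycles} = (−1)^{243−6} = (−1)^237 = -1.
Via Zolotarev, sign(π_{83}) = (83|243) = -1.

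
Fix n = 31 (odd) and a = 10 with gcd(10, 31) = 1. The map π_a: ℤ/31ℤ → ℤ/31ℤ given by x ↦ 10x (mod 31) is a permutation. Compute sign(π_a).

+1

Start at x=2: 2 → 20 → 14 → 16 → 5 → 19 → 4 → … (one orbit).
The orbit structure of x ↦ 10x mod 31: 3 orbits of sizes [15, 15, 1].
n − c = 31 − 3 = 28; sign = (−1)^28 = +1.
Check: (10/31) = +1 by Zolotarev.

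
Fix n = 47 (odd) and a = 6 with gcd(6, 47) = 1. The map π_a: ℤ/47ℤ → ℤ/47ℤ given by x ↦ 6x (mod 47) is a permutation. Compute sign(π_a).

Start at x=24: 24 → 3 → 18 → 14 → 37 → 34 → 16 → … (one orbit).
Cycle lengths of π_6 on ℤ/47ℤ: [23, 23, 1]; 3 cycles in total.
sign(π) = (−1)^{n − #cycles} = (−1)^{47−3} = (−1)^44 = +1.
Check: (6/47) = +1 by Zolotarev.

+1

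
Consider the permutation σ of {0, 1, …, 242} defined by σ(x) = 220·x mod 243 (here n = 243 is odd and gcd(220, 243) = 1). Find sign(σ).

+1

Start at x=166: 166 → 70 → 91 → 94 → 25 → 154 → 103 → … (one orbit).
Cycle type of π: 81×2 + 27×2 + 9×2 + 3×2 + 1×3; total 11 cycles.
Σ(ℓ_i−1) = 243−11 = 232; sign = (−1)^232 = +1.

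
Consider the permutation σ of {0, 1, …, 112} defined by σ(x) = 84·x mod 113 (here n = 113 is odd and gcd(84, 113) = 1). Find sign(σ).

Trace 33: π^k(33) = [33, 60, 68, 62, 10, 49, 48] for k=0..6.
Cycle lengths of π_84 on ℤ/113ℤ: [112, 1]; 2 cycles in total.
n − c = 113 − 2 = 111; sign = (−1)^111 = -1.

-1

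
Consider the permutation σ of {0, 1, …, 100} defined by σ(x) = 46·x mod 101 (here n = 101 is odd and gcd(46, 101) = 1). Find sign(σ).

Orbit of 98 under x↦46x: [98, 64, 15, 84, 26, 85, 72]… (length divides ord_101(46)).
Cycle lengths of π_46 on ℤ/101ℤ: [100, 1]; 2 cycles in total.
n − c = 101 − 2 = 99; sign = (−1)^99 = -1.
Zolotarev: (46|101) = -1, matching the cycle-count sign.

-1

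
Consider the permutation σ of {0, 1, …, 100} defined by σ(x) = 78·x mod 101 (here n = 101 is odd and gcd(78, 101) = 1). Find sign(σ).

Trace 71: π^k(71) = [71, 84, 88, 97, 92, 5, 87] for k=0..6.
Decompose π into cycles: lengths [25, 25, 25, 25, 1] (5 cycles, including the fixed point 0).
101 − 5 = 96 transpositions; sign(π) = (−1)^96 = +1.

+1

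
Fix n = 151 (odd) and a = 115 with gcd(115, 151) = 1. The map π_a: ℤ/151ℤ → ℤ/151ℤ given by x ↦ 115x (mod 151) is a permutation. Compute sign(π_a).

Trace 18: π^k(18) = [18, 107, 74, 54, 19, 71, 11] for k=0..6.
Decompose π into cycles: lengths [150, 1] (2 cycles, including the fixed point 0).
With 2 cycles on 151 points, sign = (−1)^{151−2} = -1.

-1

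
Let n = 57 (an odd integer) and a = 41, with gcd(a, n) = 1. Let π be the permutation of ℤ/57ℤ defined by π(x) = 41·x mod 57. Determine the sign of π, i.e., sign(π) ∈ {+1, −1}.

Orbit of 56 under x↦41x: [56, 16, 29, 49, 14, 4, 50]… (length divides ord_57(41)).
π_41 has 5 disjoint cycles with lengths [18, 18, 18, 2, 1] on {0,…,56}.
57 − 5 = 52 transpositions; sign(π) = (−1)^52 = +1.

+1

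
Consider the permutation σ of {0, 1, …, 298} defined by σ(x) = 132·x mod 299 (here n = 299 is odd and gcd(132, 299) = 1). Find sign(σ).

Trace 233: π^k(233) = [233, 258, 269, 226, 231, 293, 105] for k=0..6.
Cycle type of π: 132×2 + 22 + 12 + 1; total 5 cycles.
5 cycles on 299: each ℓ→(−1)^(ℓ−1), product (−1)^294 = +1.
The Jacobi symbol (132|299) = +1 (Zolotarev) agrees.

+1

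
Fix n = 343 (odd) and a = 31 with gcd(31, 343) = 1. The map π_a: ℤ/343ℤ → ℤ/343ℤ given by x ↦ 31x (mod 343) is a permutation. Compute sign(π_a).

-1

Trace 293: π^k(293) = [293, 165, 313, 99, 325, 128, 195] for k=0..6.
The orbit structure of x ↦ 31x mod 343: 16 orbits of sizes [42, 42, 42, 42, 42, 42, 42, 6, 6, 6, 6, 6, 6, 6, 6, 1].
sign(π) = (−1)^{n − #cycles} = (−1)^{343−16} = (−1)^327 = -1.
Zolotarev: (31|343) = -1, matching the cycle-count sign.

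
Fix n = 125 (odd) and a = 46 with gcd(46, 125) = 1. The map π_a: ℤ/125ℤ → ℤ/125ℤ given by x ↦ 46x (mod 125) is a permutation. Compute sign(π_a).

+1

Orbit of 121 under x↦46x: [121, 66, 36, 31, 51, 96, 41]… (length divides ord_125(46)).
13 cycles of lengths [25, 25, 25, 25, 5, 5, 5, 5, 1, 1, 1, 1, 1].
With 13 cycles on 125 points, sign = (−1)^{125−13} = +1.
Zolotarev: (46|125) = +1, matching the cycle-count sign.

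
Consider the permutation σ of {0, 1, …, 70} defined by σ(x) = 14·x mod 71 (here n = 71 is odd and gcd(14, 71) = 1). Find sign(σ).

Trace 14: π^k(14) = [14, 54, 46, 5, 70, 57, 17] for k=0..6.
The orbit structure of x ↦ 14x mod 71: 8 orbits of sizes [10, 10, 10, 10, 10, 10, 10, 1].
8 cycles on 71: each ℓ→(−1)^(ℓ−1), product (−1)^63 = -1.
Check: (14/71) = -1 by Zolotarev.

-1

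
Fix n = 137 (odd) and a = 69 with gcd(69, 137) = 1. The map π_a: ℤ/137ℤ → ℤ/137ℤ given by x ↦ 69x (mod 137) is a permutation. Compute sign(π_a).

+1

Orbit of 59 under x↦69x: [59, 98, 49, 93, 115, 126, 63]… (length divides ord_137(69)).
Cycle type of π: 68×2 + 1; total 3 cycles.
Σ(ℓ_i−1) = 137−3 = 134; sign = (−1)^134 = +1.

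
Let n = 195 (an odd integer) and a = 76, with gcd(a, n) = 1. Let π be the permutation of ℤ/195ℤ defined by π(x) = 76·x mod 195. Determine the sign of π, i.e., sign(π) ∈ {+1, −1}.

-1

Orbit of 1 under x↦76x: [1, 76, 121, 31, 16, 46, 181]… (length divides ord_195(76)).
Decompose π into cycles: lengths [12, 12, 12, 12, 12, 12, 12, 12, 12, 12, 12, 12, 12, 12, 12, 1, 1, 1, 1, 1, 1, 1, 1, 1, 1, 1, 1, 1, 1, 1] (30 cycles, including the fixed point 0).
n − c = 195 − 30 = 165; sign = (−1)^165 = -1.
Via Zolotarev, sign(π_{76}) = (76|195) = -1.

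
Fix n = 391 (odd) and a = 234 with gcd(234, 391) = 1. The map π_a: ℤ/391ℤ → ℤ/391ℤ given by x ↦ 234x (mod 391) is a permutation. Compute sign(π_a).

Orbit of 239 under x↦234x: [239, 13, 305, 208, 188, 200, 271]… (length divides ord_391(234)).
Decompose π into cycles: lengths [44, 44, 44, 44, 44, 44, 44, 44, 11, 11, 4, 4, 4, 4, 1] (15 cycles, including the fixed point 0).
Σ(ℓ_i−1) = 391−15 = 376; sign = (−1)^376 = +1.

+1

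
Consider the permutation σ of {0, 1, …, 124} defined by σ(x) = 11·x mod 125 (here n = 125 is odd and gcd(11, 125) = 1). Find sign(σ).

Orbit of 116 under x↦11x: [116, 26, 36, 21, 106, 41, 76]… (length divides ord_125(11)).
The orbit structure of x ↦ 11x mod 125: 13 orbits of sizes [25, 25, 25, 25, 5, 5, 5, 5, 1, 1, 1, 1, 1].
sign(π) = (−1)^{n − #cycles} = (−1)^{125−13} = (−1)^112 = +1.

+1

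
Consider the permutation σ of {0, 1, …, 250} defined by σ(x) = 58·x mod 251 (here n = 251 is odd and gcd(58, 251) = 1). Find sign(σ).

+1

Start at x=233: 233 → 211 → 190 → 227 → 114 → 86 → 219 → … (one orbit).
The orbit structure of x ↦ 58x mod 251: 3 orbits of sizes [125, 125, 1].
3 cycles on 251: each ℓ→(−1)^(ℓ−1), product (−1)^248 = +1.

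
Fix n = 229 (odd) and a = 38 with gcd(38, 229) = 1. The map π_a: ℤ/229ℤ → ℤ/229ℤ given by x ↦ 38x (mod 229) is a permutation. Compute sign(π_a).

-1

Start at x=49: 49 → 30 → 224 → 39 → 108 → 211 → 3 → … (one orbit).
2 cycles of lengths [228, 1].
With 2 cycles on 229 points, sign = (−1)^{229−2} = -1.
Via Zolotarev, sign(π_{38}) = (38|229) = -1.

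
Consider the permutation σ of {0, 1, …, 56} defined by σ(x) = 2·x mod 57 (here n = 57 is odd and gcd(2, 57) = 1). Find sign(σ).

+1

Orbit of 41 under x↦2x: [41, 25, 50, 43, 29, 1, 2]… (length divides ord_57(2)).
Cycle type of π: 18×3 + 2 + 1; total 5 cycles.
5 cycles on 57: each ℓ→(−1)^(ℓ−1), product (−1)^52 = +1.
Zolotarev: (2|57) = +1, matching the cycle-count sign.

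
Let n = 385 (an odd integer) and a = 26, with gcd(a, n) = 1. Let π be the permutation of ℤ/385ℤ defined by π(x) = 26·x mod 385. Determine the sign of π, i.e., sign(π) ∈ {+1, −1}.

Orbit of 311 under x↦26x: [311, 1, 26, 291, 251, 366, 276]… (length divides ord_385(26)).
Decompose π into cycles: lengths [30, 30, 30, 30, 30, 30, 30, 30, 30, 30, 6, 6, 6, 6, 6, 5, 5, 5, 5, 5, 5, 5, 5, 5, 5, 1, 1, 1, 1, 1] (30 cycles, including the fixed point 0).
Σ(ℓ_i−1) = 385−30 = 355; sign = (−1)^355 = -1.
Via Zolotarev, sign(π_{26}) = (26|385) = -1.

-1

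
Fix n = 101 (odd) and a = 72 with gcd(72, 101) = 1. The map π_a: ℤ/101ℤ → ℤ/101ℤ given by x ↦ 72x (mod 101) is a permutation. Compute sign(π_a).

-1

Start at x=35: 35 → 96 → 44 → 37 → 38 → 9 → 42 → … (one orbit).
The orbit structure of x ↦ 72x mod 101: 2 orbits of sizes [100, 1].
Σ(ℓ_i−1) = 101−2 = 99; sign = (−1)^99 = -1.
Check: (72/101) = -1 by Zolotarev.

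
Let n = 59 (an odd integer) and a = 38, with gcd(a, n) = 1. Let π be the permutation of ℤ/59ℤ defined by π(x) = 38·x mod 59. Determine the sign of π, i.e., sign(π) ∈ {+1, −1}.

-1

Orbit of 28 under x↦38x: [28, 2, 17, 56, 4, 34, 53]… (length divides ord_59(38)).
Cycle type of π: 58 + 1; total 2 cycles.
2 cycles on 59: each ℓ→(−1)^(ℓ−1), product (−1)^57 = -1.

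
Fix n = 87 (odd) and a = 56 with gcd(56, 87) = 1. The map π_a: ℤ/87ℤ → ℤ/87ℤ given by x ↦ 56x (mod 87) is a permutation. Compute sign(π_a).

Start at x=32: 32 → 52 → 41 → 34 → 77 → 49 → 47 → … (one orbit).
5 cycles of lengths [28, 28, 28, 2, 1].
With 5 cycles on 87 points, sign = (−1)^{87−5} = +1.

+1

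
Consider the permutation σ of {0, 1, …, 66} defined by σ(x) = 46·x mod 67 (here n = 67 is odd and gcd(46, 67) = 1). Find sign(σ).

Orbit of 56 under x↦46x: [56, 30, 40, 31, 19, 3, 4]… (length divides ord_67(46)).
Cycle lengths of π_46 on ℤ/67ℤ: [66, 1]; 2 cycles in total.
sign(π) = (−1)^{n − #cycles} = (−1)^{67−2} = (−1)^65 = -1.
The Jacobi symbol (46|67) = -1 (Zolotarev) agrees.

-1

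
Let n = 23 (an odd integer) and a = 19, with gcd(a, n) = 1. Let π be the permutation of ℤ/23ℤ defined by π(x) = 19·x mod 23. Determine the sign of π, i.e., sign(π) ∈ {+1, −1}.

-1

Trace 6: π^k(6) = [6, 22, 4, 7, 18, 20, 12] for k=0..6.
2 cycles of lengths [22, 1].
With 2 cycles on 23 points, sign = (−1)^{23−2} = -1.
(19|23)_J = -1 (Zolotarev's lemma cross-check).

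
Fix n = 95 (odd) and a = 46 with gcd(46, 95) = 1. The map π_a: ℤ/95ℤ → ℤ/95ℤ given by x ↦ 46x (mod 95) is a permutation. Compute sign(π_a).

Orbit of 1 under x↦46x: [1, 46, 26, 56, 11, 31]… (length divides ord_95(46)).
Decompose π into cycles: lengths [6, 6, 6, 6, 6, 6, 6, 6, 6, 6, 6, 6, 6, 6, 6, 1, 1, 1, 1, 1] (20 cycles, including the fixed point 0).
With 20 cycles on 95 points, sign = (−1)^{95−20} = -1.
Via Zolotarev, sign(π_{46}) = (46|95) = -1.

-1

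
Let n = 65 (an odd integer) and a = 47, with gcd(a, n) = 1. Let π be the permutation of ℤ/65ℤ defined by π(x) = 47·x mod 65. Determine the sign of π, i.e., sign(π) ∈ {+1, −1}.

+1

Start at x=64: 64 → 18 → 1 → 47 → 64 (one orbit).
Cycle type of π: 4×16 + 1; total 17 cycles.
n − c = 65 − 17 = 48; sign = (−1)^48 = +1.
Zolotarev: (47|65) = +1, matching the cycle-count sign.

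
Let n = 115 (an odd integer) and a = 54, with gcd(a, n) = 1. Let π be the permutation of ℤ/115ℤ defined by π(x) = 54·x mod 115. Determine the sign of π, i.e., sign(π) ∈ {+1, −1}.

Orbit of 49 under x↦54x: [49, 1, 54, 41, 29, 71, 39]… (length divides ord_115(54)).
Cycle type of π: 22×4 + 11×2 + 2×2 + 1; total 9 cycles.
sign(π) = (−1)^{n − #cycles} = (−1)^{115−9} = (−1)^106 = +1.

+1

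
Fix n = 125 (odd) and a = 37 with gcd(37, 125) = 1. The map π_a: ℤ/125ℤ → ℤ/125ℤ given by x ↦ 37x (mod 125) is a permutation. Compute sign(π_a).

-1

Trace 82: π^k(82) = [82, 34, 8, 46, 77, 99, 38] for k=0..6.
Decompose π into cycles: lengths [100, 20, 4, 1] (4 cycles, including the fixed point 0).
n − c = 125 − 4 = 121; sign = (−1)^121 = -1.
Check: (37/125) = -1 by Zolotarev.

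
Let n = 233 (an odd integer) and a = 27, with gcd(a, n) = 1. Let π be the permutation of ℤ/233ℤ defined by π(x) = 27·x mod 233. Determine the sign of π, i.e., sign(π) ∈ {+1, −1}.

Orbit of 135 under x↦27x: [135, 150, 89, 73, 107, 93, 181]… (length divides ord_233(27)).
Cycle type of π: 232 + 1; total 2 cycles.
Σ(ℓ_i−1) = 233−2 = 231; sign = (−1)^231 = -1.

-1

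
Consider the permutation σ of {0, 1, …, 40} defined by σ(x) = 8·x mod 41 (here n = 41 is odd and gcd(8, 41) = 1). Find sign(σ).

+1

Start at x=33: 33 → 18 → 21 → 4 → 32 → 10 → 39 → … (one orbit).
π_8 has 3 disjoint cycles with lengths [20, 20, 1] on {0,…,40}.
3 cycles on 41: each ℓ→(−1)^(ℓ−1), product (−1)^38 = +1.
Check: (8/41) = +1 by Zolotarev.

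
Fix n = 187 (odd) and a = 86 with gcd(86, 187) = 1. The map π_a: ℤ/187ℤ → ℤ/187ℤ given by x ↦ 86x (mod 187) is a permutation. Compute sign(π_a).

+1

Orbit of 1 under x↦86x: [1, 86, 103, 69, 137]… (length divides ord_187(86)).
51 cycles of lengths [5, 5, 5, 5, 5, 5, 5, 5, 5, 5, 5, 5, 5, 5, 5, 5, 5, 5, 5, 5, 5, 5, 5, 5, 5, 5, 5, 5, 5, 5, 5, 5, 5, 5, 1, 1, 1, 1, 1, 1, 1, 1, 1, 1, 1, 1, 1, 1, 1, 1, 1].
n − c = 187 − 51 = 136; sign = (−1)^136 = +1.
(86|187)_J = +1 (Zolotarev's lemma cross-check).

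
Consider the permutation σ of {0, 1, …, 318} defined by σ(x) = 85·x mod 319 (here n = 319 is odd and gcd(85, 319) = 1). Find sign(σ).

Trace 295: π^k(295) = [295, 193, 136, 76, 80, 101, 291] for k=0..6.
Decompose π into cycles: lengths [140, 140, 28, 10, 1] (5 cycles, including the fixed point 0).
n − c = 319 − 5 = 314; sign = (−1)^314 = +1.
Check: (85/319) = +1 by Zolotarev.

+1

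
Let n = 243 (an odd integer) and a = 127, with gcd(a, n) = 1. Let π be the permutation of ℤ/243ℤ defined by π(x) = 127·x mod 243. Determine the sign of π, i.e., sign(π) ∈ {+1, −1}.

+1

Start at x=64: 64 → 109 → 235 → 199 → 1 → 127 → 91 → … (one orbit).
27 cycles of lengths [27, 27, 27, 27, 27, 27, 9, 9, 9, 9, 9, 9, 3, 3, 3, 3, 3, 3, 1, 1, 1, 1, 1, 1, 1, 1, 1].
Σ(ℓ_i−1) = 243−27 = 216; sign = (−1)^216 = +1.
The Jacobi symbol (127|243) = +1 (Zolotarev) agrees.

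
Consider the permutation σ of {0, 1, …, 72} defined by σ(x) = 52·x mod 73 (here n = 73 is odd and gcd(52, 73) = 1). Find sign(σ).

-1

Start at x=64: 64 → 43 → 46 → 56 → 65 → 22 → 49 → … (one orbit).
4 cycles of lengths [24, 24, 24, 1].
73 − 4 = 69 transpositions; sign(π) = (−1)^69 = -1.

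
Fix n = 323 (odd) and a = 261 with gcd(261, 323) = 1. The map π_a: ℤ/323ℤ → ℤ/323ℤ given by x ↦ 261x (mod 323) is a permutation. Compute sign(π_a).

Orbit of 206 under x↦261x: [206, 148, 191, 109, 25, 65, 169]… (length divides ord_323(261)).
Decompose π into cycles: lengths [144, 144, 18, 16, 1] (5 cycles, including the fixed point 0).
With 5 cycles on 323 points, sign = (−1)^{323−5} = +1.
Check: (261/323) = +1 by Zolotarev.

+1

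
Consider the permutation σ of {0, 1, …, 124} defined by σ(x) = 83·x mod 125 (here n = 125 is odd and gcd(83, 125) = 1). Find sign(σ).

Trace 31: π^k(31) = [31, 73, 59, 22, 76, 58, 64] for k=0..6.
Cycle type of π: 100 + 20 + 4 + 1; total 4 cycles.
sign(π) = (−1)^{n − #cycles} = (−1)^{125−4} = (−1)^121 = -1.

-1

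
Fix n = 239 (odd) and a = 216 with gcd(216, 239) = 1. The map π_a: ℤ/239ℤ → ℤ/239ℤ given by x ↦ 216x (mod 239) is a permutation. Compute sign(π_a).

+1

Start at x=211: 211 → 166 → 6 → 101 → 67 → 132 → 71 → … (one orbit).
Cycle lengths of π_216 on ℤ/239ℤ: [17, 17, 17, 17, 17, 17, 17, 17, 17, 17, 17, 17, 17, 17, 1]; 15 cycles in total.
n − c = 239 − 15 = 224; sign = (−1)^224 = +1.
Check: (216/239) = +1 by Zolotarev.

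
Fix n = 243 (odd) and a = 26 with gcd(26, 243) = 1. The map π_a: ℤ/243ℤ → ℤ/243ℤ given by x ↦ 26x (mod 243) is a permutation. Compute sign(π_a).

-1

Orbit of 107 under x↦26x: [107, 109, 161, 55, 215, 1, 26]… (length divides ord_243(26)).
32 cycles of lengths [18, 18, 18, 18, 18, 18, 18, 18, 18, 6, 6, 6, 6, 6, 6, 6, 6, 6, 2, 2, 2, 2, 2, 2, 2, 2, 2, 2, 2, 2, 2, 1].
32 cycles on 243: each ℓ→(−1)^(ℓ−1), product (−1)^211 = -1.
(26|243)_J = -1 (Zolotarev's lemma cross-check).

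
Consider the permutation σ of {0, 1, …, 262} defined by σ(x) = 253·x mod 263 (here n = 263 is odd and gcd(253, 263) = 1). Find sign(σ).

+1

Orbit of 11 under x↦253x: [11, 153, 48, 46, 66, 129, 25]… (length divides ord_263(253)).
Decompose π into cycles: lengths [131, 131, 1] (3 cycles, including the fixed point 0).
Σ(ℓ_i−1) = 263−3 = 260; sign = (−1)^260 = +1.
Check: (253/263) = +1 by Zolotarev.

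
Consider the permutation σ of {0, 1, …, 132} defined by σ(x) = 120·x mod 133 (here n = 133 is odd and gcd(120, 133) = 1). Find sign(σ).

Trace 1: π^k(1) = [1, 120, 36, 64, 99, 43, 106] for k=0..6.
Decompose π into cycles: lengths [9, 9, 9, 9, 9, 9, 9, 9, 9, 9, 9, 9, 9, 9, 1, 1, 1, 1, 1, 1, 1] (21 cycles, including the fixed point 0).
With 21 cycles on 133 points, sign = (−1)^{133−21} = +1.
(120|133)_J = +1 (Zolotarev's lemma cross-check).

+1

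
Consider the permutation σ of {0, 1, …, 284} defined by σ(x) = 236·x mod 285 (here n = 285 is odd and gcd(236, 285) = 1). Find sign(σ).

+1

Trace 1: π^k(1) = [1, 236, 121, 56, 106, 221] for k=0..5.
π_236 has 55 disjoint cycles with lengths [6, 6, 6, 6, 6, 6, 6, 6, 6, 6, 6, 6, 6, 6, 6, 6, 6, 6, 6, 6, 6, 6, 6, 6, 6, 6, 6, 6, 6, 6, 6, 6, 6, 6, 6, 6, 6, 6, 6, 6, 6, 6, 6, 6, 6, 2, 2, 2, 2, 2, 1, 1, 1, 1, 1] on {0,…,284}.
With 55 cycles on 285 points, sign = (−1)^{285−55} = +1.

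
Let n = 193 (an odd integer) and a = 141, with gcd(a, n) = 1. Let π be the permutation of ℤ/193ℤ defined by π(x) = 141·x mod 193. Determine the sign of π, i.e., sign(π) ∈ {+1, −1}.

Orbit of 90 under x↦141x: [90, 145, 180, 97, 167, 1, 141]… (length divides ord_193(141)).
2 cycles of lengths [192, 1].
193 − 2 = 191 transpositions; sign(π) = (−1)^191 = -1.
Via Zolotarev, sign(π_{141}) = (141|193) = -1.

-1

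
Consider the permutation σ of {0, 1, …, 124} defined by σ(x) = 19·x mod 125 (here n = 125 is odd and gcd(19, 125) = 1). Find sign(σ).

Trace 104: π^k(104) = [104, 101, 44, 86, 9, 46, 124] for k=0..6.
Cycle type of π: 50×2 + 10×2 + 2×2 + 1; total 7 cycles.
125 − 7 = 118 transpositions; sign(π) = (−1)^118 = +1.

+1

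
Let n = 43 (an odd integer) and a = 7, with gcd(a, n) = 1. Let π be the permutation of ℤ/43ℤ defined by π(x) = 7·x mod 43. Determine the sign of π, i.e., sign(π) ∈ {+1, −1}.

Trace 7: π^k(7) = [7, 6, 42, 36, 37, 1] for k=0..5.
The orbit structure of x ↦ 7x mod 43: 8 orbits of sizes [6, 6, 6, 6, 6, 6, 6, 1].
43 − 8 = 35 transpositions; sign(π) = (−1)^35 = -1.
Check: (7/43) = -1 by Zolotarev.

-1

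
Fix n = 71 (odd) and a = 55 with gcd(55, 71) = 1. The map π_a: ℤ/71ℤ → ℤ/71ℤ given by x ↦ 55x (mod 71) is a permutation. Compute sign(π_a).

Orbit of 12 under x↦55x: [12, 21, 19, 51, 36, 63, 57]… (length divides ord_71(55)).
Decompose π into cycles: lengths [70, 1] (2 cycles, including the fixed point 0).
n − c = 71 − 2 = 69; sign = (−1)^69 = -1.

-1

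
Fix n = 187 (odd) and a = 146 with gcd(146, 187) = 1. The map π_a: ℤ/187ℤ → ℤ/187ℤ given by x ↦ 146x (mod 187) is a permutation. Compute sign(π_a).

Start at x=31: 31 → 38 → 125 → 111 → 124 → 152 → 126 → … (one orbit).
The orbit structure of x ↦ 146x mod 187: 6 orbits of sizes [80, 80, 16, 5, 5, 1].
n − c = 187 − 6 = 181; sign = (−1)^181 = -1.
Check: (146/187) = -1 by Zolotarev.

-1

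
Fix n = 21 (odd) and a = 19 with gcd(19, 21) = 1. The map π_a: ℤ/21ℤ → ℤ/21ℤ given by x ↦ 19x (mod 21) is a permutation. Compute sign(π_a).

-1

Orbit of 13 under x↦19x: [13, 16, 10, 1, 19, 4]… (length divides ord_21(19)).
Decompose π into cycles: lengths [6, 6, 6, 1, 1, 1] (6 cycles, including the fixed point 0).
6 cycles on 21: each ℓ→(−1)^(ℓ−1), product (−1)^15 = -1.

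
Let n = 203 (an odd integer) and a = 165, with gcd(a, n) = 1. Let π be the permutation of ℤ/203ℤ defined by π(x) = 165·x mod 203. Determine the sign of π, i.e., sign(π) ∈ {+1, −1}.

+1

Start at x=81: 81 → 170 → 36 → 53 → 16 → 1 → 165 → … (one orbit).
Cycle lengths of π_165 on ℤ/203ℤ: [21, 21, 21, 21, 21, 21, 21, 21, 7, 7, 7, 7, 3, 3, 1]; 15 cycles in total.
sign(π) = (−1)^{n − #cycles} = (−1)^{203−15} = (−1)^188 = +1.
(165|203)_J = +1 (Zolotarev's lemma cross-check).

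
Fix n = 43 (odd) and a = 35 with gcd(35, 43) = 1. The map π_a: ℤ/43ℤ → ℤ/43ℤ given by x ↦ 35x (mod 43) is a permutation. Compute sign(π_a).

+1

Orbit of 35 under x↦35x: [35, 21, 4, 11, 41, 16, 1]… (length divides ord_43(35)).
Cycle lengths of π_35 on ℤ/43ℤ: [7, 7, 7, 7, 7, 7, 1]; 7 cycles in total.
n − c = 43 − 7 = 36; sign = (−1)^36 = +1.
The Jacobi symbol (35|43) = +1 (Zolotarev) agrees.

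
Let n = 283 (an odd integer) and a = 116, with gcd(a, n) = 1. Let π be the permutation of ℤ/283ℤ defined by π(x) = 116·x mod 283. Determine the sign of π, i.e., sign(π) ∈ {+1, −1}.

+1

Orbit of 158 under x↦116x: [158, 216, 152, 86, 71, 29, 251]… (length divides ord_283(116)).
Decompose π into cycles: lengths [47, 47, 47, 47, 47, 47, 1] (7 cycles, including the fixed point 0).
sign(π) = (−1)^{n − #cycles} = (−1)^{283−7} = (−1)^276 = +1.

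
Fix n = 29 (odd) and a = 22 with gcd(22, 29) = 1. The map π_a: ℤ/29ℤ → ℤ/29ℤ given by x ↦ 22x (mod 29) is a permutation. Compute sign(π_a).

Trace 13: π^k(13) = [13, 25, 28, 7, 9, 24, 6] for k=0..6.
Cycle lengths of π_22 on ℤ/29ℤ: [14, 14, 1]; 3 cycles in total.
3 cycles on 29: each ℓ→(−1)^(ℓ−1), product (−1)^26 = +1.

+1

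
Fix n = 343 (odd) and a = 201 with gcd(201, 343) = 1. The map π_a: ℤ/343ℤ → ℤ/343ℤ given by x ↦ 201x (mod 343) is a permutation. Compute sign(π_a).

-1

Start at x=115: 115 → 134 → 180 → 165 → 237 → 303 → 192 → … (one orbit).
π_201 has 4 disjoint cycles with lengths [294, 42, 6, 1] on {0,…,342}.
Σ(ℓ_i−1) = 343−4 = 339; sign = (−1)^339 = -1.
Via Zolotarev, sign(π_{201}) = (201|343) = -1.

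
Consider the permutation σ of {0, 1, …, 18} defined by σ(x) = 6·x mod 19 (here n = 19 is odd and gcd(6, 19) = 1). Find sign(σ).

Orbit of 9 under x↦6x: [9, 16, 1, 6, 17, 7, 4]… (length divides ord_19(6)).
π_6 has 3 disjoint cycles with lengths [9, 9, 1] on {0,…,18}.
Σ(ℓ_i−1) = 19−3 = 16; sign = (−1)^16 = +1.
Via Zolotarev, sign(π_{6}) = (6|19) = +1.

+1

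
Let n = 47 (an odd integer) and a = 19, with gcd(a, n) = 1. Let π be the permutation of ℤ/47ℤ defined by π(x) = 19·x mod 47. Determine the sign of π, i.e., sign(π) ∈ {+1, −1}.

-1

Orbit of 41 under x↦19x: [41, 27, 43, 18, 13, 12, 40]… (length divides ord_47(19)).
Cycle type of π: 46 + 1; total 2 cycles.
47 − 2 = 45 transpositions; sign(π) = (−1)^45 = -1.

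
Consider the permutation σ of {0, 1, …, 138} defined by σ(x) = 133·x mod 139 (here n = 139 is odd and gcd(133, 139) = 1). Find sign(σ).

Orbit of 100 under x↦133x: [100, 95, 125, 84, 52, 105, 65]… (length divides ord_139(133)).
The orbit structure of x ↦ 133x mod 139: 4 orbits of sizes [46, 46, 46, 1].
n − c = 139 − 4 = 135; sign = (−1)^135 = -1.
(133|139)_J = -1 (Zolotarev's lemma cross-check).

-1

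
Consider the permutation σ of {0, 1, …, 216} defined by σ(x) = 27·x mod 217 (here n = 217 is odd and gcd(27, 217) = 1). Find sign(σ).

+1

Trace 64: π^k(64) = [64, 209, 1, 27, 78, 153, 8] for k=0..6.
Cycle lengths of π_27 on ℤ/217ℤ: [10, 10, 10, 10, 10, 10, 10, 10, 10, 10, 10, 10, 10, 10, 10, 10, 10, 10, 10, 10, 10, 2, 2, 2, 1]; 25 cycles in total.
With 25 cycles on 217 points, sign = (−1)^{217−25} = +1.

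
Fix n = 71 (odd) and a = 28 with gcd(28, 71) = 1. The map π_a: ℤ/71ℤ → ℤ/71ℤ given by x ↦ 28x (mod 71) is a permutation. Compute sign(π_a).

Orbit of 61 under x↦28x: [61, 4, 41, 12, 52, 36, 14]… (length divides ord_71(28)).
2 cycles of lengths [70, 1].
sign(π) = (−1)^{n − #cycles} = (−1)^{71−2} = (−1)^69 = -1.
The Jacobi symbol (28|71) = -1 (Zolotarev) agrees.

-1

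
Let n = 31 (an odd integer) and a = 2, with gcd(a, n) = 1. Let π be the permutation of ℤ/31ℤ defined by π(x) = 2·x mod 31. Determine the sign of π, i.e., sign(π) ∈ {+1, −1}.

+1

Start at x=1: 1 → 2 → 4 → 8 → 16 → 1 (one orbit).
π_2 has 7 disjoint cycles with lengths [5, 5, 5, 5, 5, 5, 1] on {0,…,30}.
With 7 cycles on 31 points, sign = (−1)^{31−7} = +1.
The Jacobi symbol (2|31) = +1 (Zolotarev) agrees.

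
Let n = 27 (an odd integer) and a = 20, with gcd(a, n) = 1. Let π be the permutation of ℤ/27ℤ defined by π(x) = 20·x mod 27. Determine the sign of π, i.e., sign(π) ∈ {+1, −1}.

-1

Trace 11: π^k(11) = [11, 4, 26, 7, 5, 19, 2] for k=0..6.
Decompose π into cycles: lengths [18, 6, 2, 1] (4 cycles, including the fixed point 0).
27 − 4 = 23 transpositions; sign(π) = (−1)^23 = -1.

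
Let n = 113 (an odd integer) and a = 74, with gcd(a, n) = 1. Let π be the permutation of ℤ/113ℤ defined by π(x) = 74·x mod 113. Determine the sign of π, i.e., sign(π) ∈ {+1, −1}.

Trace 65: π^k(65) = [65, 64, 103, 51, 45, 53, 80] for k=0..6.
The orbit structure of x ↦ 74x mod 113: 2 orbits of sizes [112, 1].
113 − 2 = 111 transpositions; sign(π) = (−1)^111 = -1.

-1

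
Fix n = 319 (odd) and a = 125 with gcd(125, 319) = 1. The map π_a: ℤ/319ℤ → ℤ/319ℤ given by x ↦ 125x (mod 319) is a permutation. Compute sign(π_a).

Start at x=223: 223 → 122 → 257 → 225 → 53 → 245 → 1 → … (one orbit).
9 cycles of lengths [70, 70, 70, 70, 14, 14, 5, 5, 1].
319 − 9 = 310 transpositions; sign(π) = (−1)^310 = +1.

+1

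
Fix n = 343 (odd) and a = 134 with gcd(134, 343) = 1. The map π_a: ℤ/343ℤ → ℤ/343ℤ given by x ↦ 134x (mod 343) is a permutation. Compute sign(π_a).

+1

Orbit of 106 under x↦134x: [106, 141, 29, 113, 50, 183, 169]… (length divides ord_343(134)).
Decompose π into cycles: lengths [49, 49, 49, 49, 49, 49, 7, 7, 7, 7, 7, 7, 1, 1, 1, 1, 1, 1, 1] (19 cycles, including the fixed point 0).
343 − 19 = 324 transpositions; sign(π) = (−1)^324 = +1.
Via Zolotarev, sign(π_{134}) = (134|343) = +1.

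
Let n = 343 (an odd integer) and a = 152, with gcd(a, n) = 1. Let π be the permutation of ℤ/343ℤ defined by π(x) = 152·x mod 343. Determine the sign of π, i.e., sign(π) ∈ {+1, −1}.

Trace 82: π^k(82) = [82, 116, 139, 205, 290, 176, 341] for k=0..6.
Decompose π into cycles: lengths [294, 42, 6, 1] (4 cycles, including the fixed point 0).
Σ(ℓ_i−1) = 343−4 = 339; sign = (−1)^339 = -1.
(152|343)_J = -1 (Zolotarev's lemma cross-check).

-1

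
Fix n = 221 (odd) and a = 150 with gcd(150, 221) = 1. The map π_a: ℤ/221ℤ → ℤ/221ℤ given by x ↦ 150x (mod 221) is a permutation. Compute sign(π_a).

Trace 167: π^k(167) = [167, 77, 58, 81, 216, 134, 210] for k=0..6.
Cycle type of π: 48×4 + 16 + 12 + 1; total 7 cycles.
n − c = 221 − 7 = 214; sign = (−1)^214 = +1.
Zolotarev: (150|221) = +1, matching the cycle-count sign.

+1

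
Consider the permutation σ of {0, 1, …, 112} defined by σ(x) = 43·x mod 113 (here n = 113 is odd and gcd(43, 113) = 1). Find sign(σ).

Orbit of 28 under x↦43x: [28, 74, 18, 96, 60, 94, 87]… (length divides ord_113(43)).
Cycle type of π: 112 + 1; total 2 cycles.
With 2 cycles on 113 points, sign = (−1)^{113−2} = -1.
Zolotarev: (43|113) = -1, matching the cycle-count sign.

-1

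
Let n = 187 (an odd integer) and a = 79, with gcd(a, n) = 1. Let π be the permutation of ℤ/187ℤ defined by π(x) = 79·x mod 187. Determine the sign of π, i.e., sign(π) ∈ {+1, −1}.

+1

Start at x=59: 59 → 173 → 16 → 142 → 185 → 29 → 47 → … (one orbit).
π_79 has 5 disjoint cycles with lengths [80, 80, 16, 10, 1] on {0,…,186}.
n − c = 187 − 5 = 182; sign = (−1)^182 = +1.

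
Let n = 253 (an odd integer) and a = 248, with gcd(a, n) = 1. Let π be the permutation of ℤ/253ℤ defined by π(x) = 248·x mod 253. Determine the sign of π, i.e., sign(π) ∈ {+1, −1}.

Orbit of 177 under x↦248x: [177, 127, 124, 139, 64, 186, 82]… (length divides ord_253(248)).
Decompose π into cycles: lengths [110, 110, 11, 11, 10, 1] (6 cycles, including the fixed point 0).
Σ(ℓ_i−1) = 253−6 = 247; sign = (−1)^247 = -1.
(248|253)_J = -1 (Zolotarev's lemma cross-check).

-1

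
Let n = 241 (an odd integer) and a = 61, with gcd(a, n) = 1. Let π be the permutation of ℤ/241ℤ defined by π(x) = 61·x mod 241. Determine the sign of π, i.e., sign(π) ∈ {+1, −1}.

Start at x=143: 143 → 47 → 216 → 162 → 1 → 61 → 106 → … (one orbit).
7 cycles of lengths [40, 40, 40, 40, 40, 40, 1].
With 7 cycles on 241 points, sign = (−1)^{241−7} = +1.
The Jacobi symbol (61|241) = +1 (Zolotarev) agrees.

+1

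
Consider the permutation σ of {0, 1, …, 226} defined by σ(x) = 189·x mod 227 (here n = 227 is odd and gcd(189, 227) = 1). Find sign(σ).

+1

Trace 203: π^k(203) = [203, 4, 75, 101, 21, 110, 133] for k=0..6.
Decompose π into cycles: lengths [113, 113, 1] (3 cycles, including the fixed point 0).
227 − 3 = 224 transpositions; sign(π) = (−1)^224 = +1.
Zolotarev: (189|227) = +1, matching the cycle-count sign.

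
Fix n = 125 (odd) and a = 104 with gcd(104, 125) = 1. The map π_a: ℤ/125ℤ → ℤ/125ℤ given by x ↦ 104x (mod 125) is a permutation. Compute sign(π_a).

+1

Start at x=36: 36 → 119 → 1 → 104 → 66 → 114 → 106 → … (one orbit).
7 cycles of lengths [50, 50, 10, 10, 2, 2, 1].
n − c = 125 − 7 = 118; sign = (−1)^118 = +1.
Zolotarev: (104|125) = +1, matching the cycle-count sign.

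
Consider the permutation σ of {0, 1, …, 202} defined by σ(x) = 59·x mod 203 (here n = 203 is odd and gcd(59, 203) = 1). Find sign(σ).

Orbit of 88 under x↦59x: [88, 117, 1, 59, 30, 146]… (length divides ord_203(59)).
π_59 has 58 disjoint cycles with lengths [6, 6, 6, 6, 6, 6, 6, 6, 6, 6, 6, 6, 6, 6, 6, 6, 6, 6, 6, 6, 6, 6, 6, 6, 6, 6, 6, 6, 6, 1, 1, 1, 1, 1, 1, 1, 1, 1, 1, 1, 1, 1, 1, 1, 1, 1, 1, 1, 1, 1, 1, 1, 1, 1, 1, 1, 1, 1] on {0,…,202}.
sign(π) = (−1)^{n − #cycles} = (−1)^{203−58} = (−1)^145 = -1.
Via Zolotarev, sign(π_{59}) = (59|203) = -1.

-1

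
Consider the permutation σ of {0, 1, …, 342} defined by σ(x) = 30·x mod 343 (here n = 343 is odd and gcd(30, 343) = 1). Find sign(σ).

Trace 295: π^k(295) = [295, 275, 18, 197, 79, 312, 99] for k=0..6.
31 cycles of lengths [21, 21, 21, 21, 21, 21, 21, 21, 21, 21, 21, 21, 21, 21, 3, 3, 3, 3, 3, 3, 3, 3, 3, 3, 3, 3, 3, 3, 3, 3, 1].
n − c = 343 − 31 = 312; sign = (−1)^312 = +1.

+1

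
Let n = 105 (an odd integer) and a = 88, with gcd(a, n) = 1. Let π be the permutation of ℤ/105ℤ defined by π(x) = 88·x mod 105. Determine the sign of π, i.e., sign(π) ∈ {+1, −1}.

Orbit of 58 under x↦88x: [58, 64, 67, 16, 43, 4, 37]… (length divides ord_105(88)).
π_88 has 18 disjoint cycles with lengths [12, 12, 12, 12, 12, 12, 4, 4, 4, 3, 3, 3, 3, 3, 3, 1, 1, 1] on {0,…,104}.
n − c = 105 − 18 = 87; sign = (−1)^87 = -1.
(88|105)_J = -1 (Zolotarev's lemma cross-check).

-1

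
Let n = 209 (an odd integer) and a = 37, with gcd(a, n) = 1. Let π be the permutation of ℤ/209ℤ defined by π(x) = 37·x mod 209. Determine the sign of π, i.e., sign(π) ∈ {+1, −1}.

Start at x=113: 113 → 1 → 37 → 115 → 75 → 58 → 56 → … (one orbit).
Cycle lengths of π_37 on ℤ/209ℤ: [10, 10, 10, 10, 10, 10, 10, 10, 10, 10, 10, 10, 10, 10, 10, 10, 10, 10, 5, 5, 2, 2, 2, 2, 2, 2, 2, 2, 2, 1]; 30 cycles in total.
sign(π) = (−1)^{n − #cycles} = (−1)^{209−30} = (−1)^179 = -1.

-1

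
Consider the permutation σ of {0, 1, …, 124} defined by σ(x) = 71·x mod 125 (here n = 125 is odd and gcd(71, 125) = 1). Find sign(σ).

Start at x=116: 116 → 111 → 6 → 51 → 121 → 91 → 86 → … (one orbit).
π_71 has 13 disjoint cycles with lengths [25, 25, 25, 25, 5, 5, 5, 5, 1, 1, 1, 1, 1] on {0,…,124}.
13 cycles on 125: each ℓ→(−1)^(ℓ−1), product (−1)^112 = +1.
Via Zolotarev, sign(π_{71}) = (71|125) = +1.

+1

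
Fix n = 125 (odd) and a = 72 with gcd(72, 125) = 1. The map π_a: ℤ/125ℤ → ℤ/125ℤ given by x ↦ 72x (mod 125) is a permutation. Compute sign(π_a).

-1

Orbit of 121 under x↦72x: [121, 87, 14, 8, 76, 97, 109]… (length divides ord_125(72)).
The orbit structure of x ↦ 72x mod 125: 4 orbits of sizes [100, 20, 4, 1].
125 − 4 = 121 transpositions; sign(π) = (−1)^121 = -1.
Via Zolotarev, sign(π_{72}) = (72|125) = -1.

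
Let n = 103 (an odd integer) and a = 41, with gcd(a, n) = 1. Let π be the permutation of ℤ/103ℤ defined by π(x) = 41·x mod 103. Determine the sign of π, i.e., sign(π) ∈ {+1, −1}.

+1

Trace 41: π^k(41) = [41, 33, 14, 59, 50, 93, 2] for k=0..6.
Cycle lengths of π_41 on ℤ/103ℤ: [51, 51, 1]; 3 cycles in total.
n − c = 103 − 3 = 100; sign = (−1)^100 = +1.
The Jacobi symbol (41|103) = +1 (Zolotarev) agrees.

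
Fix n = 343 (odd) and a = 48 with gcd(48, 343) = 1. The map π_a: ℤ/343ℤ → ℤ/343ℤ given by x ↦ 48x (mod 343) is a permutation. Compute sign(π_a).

Trace 146: π^k(146) = [146, 148, 244, 50, 342, 295, 97] for k=0..6.
π_48 has 46 disjoint cycles with lengths [14, 14, 14, 14, 14, 14, 14, 14, 14, 14, 14, 14, 14, 14, 14, 14, 14, 14, 14, 14, 14, 2, 2, 2, 2, 2, 2, 2, 2, 2, 2, 2, 2, 2, 2, 2, 2, 2, 2, 2, 2, 2, 2, 2, 2, 1] on {0,…,342}.
Σ(ℓ_i−1) = 343−46 = 297; sign = (−1)^297 = -1.
Zolotarev: (48|343) = -1, matching the cycle-count sign.

-1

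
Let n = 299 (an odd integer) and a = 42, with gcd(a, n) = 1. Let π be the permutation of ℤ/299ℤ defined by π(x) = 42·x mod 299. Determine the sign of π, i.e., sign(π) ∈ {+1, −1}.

-1

Orbit of 48 under x↦42x: [48, 222, 55, 217, 144, 68, 165]… (length divides ord_299(42)).
10 cycles of lengths [66, 66, 66, 66, 22, 3, 3, 3, 3, 1].
Σ(ℓ_i−1) = 299−10 = 289; sign = (−1)^289 = -1.
Zolotarev: (42|299) = -1, matching the cycle-count sign.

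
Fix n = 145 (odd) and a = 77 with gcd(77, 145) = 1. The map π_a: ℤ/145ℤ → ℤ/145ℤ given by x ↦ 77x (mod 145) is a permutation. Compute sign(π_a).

+1

Orbit of 136 under x↦77x: [136, 32, 144, 68, 16, 72, 34]… (length divides ord_145(77)).
Decompose π into cycles: lengths [28, 28, 28, 28, 28, 4, 1] (7 cycles, including the fixed point 0).
Σ(ℓ_i−1) = 145−7 = 138; sign = (−1)^138 = +1.
Check: (77/145) = +1 by Zolotarev.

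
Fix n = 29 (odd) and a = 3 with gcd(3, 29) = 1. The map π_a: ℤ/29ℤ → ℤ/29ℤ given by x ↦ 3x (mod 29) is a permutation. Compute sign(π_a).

-1

Start at x=17: 17 → 22 → 8 → 24 → 14 → 13 → 10 → … (one orbit).
π_3 has 2 disjoint cycles with lengths [28, 1] on {0,…,28}.
sign(π) = (−1)^{n − #cycles} = (−1)^{29−2} = (−1)^27 = -1.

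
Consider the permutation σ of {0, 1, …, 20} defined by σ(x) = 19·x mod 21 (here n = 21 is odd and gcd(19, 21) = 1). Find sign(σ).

-1

Orbit of 13 under x↦19x: [13, 16, 10, 1, 19, 4]… (length divides ord_21(19)).
Decompose π into cycles: lengths [6, 6, 6, 1, 1, 1] (6 cycles, including the fixed point 0).
6 cycles on 21: each ℓ→(−1)^(ℓ−1), product (−1)^15 = -1.
(19|21)_J = -1 (Zolotarev's lemma cross-check).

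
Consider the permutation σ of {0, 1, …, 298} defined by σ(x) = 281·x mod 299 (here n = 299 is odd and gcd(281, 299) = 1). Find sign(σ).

Trace 25: π^k(25) = [25, 148, 27, 112, 77, 109, 131] for k=0..6.
Cycle lengths of π_281 on ℤ/299ℤ: [44, 44, 44, 44, 44, 44, 22, 4, 4, 4, 1]; 11 cycles in total.
With 11 cycles on 299 points, sign = (−1)^{299−11} = +1.
Check: (281/299) = +1 by Zolotarev.

+1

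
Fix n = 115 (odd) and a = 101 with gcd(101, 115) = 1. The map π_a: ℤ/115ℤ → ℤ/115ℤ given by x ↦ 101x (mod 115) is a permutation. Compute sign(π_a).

Trace 31: π^k(31) = [31, 26, 96, 36, 71, 41, 1] for k=0..6.
Decompose π into cycles: lengths [11, 11, 11, 11, 11, 11, 11, 11, 11, 11, 1, 1, 1, 1, 1] (15 cycles, including the fixed point 0).
115 − 15 = 100 transpositions; sign(π) = (−1)^100 = +1.
Via Zolotarev, sign(π_{101}) = (101|115) = +1.

+1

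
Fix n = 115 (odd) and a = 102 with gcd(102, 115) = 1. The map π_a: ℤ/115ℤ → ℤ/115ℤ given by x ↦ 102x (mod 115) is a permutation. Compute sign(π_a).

Start at x=57: 57 → 64 → 88 → 6 → 37 → 94 → 43 → … (one orbit).
π_102 has 5 disjoint cycles with lengths [44, 44, 22, 4, 1] on {0,…,114}.
Σ(ℓ_i−1) = 115−5 = 110; sign = (−1)^110 = +1.
(102|115)_J = +1 (Zolotarev's lemma cross-check).

+1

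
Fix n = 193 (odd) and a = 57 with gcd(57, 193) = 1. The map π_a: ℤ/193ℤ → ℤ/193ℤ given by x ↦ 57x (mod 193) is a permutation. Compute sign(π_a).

Orbit of 81 under x↦57x: [81, 178, 110, 94, 147, 80, 121]… (length divides ord_193(57)).
Decompose π into cycles: lengths [192, 1] (2 cycles, including the fixed point 0).
With 2 cycles on 193 points, sign = (−1)^{193−2} = -1.
Check: (57/193) = -1 by Zolotarev.

-1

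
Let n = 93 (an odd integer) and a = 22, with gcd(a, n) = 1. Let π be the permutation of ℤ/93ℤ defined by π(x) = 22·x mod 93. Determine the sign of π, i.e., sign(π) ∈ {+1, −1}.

Start at x=25: 25 → 85 → 10 → 34 → 4 → 88 → 76 → … (one orbit).
Cycle lengths of π_22 on ℤ/93ℤ: [30, 30, 30, 1, 1, 1]; 6 cycles in total.
Σ(ℓ_i−1) = 93−6 = 87; sign = (−1)^87 = -1.
Zolotarev: (22|93) = -1, matching the cycle-count sign.

-1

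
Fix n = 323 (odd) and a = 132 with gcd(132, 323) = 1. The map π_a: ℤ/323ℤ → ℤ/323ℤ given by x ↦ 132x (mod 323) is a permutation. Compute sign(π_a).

Start at x=208: 208 → 1 → 132 → 305 → 208 (one orbit).
Cycle type of π: 4×76 + 2×9 + 1; total 86 cycles.
Σ(ℓ_i−1) = 323−86 = 237; sign = (−1)^237 = -1.
(132|323)_J = -1 (Zolotarev's lemma cross-check).

-1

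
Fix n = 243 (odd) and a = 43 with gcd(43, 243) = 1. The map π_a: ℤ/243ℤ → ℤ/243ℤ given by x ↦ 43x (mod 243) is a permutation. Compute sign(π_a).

Start at x=226: 226 → 241 → 157 → 190 → 151 → 175 → 235 → … (one orbit).
11 cycles of lengths [81, 81, 27, 27, 9, 9, 3, 3, 1, 1, 1].
n − c = 243 − 11 = 232; sign = (−1)^232 = +1.
The Jacobi symbol (43|243) = +1 (Zolotarev) agrees.

+1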